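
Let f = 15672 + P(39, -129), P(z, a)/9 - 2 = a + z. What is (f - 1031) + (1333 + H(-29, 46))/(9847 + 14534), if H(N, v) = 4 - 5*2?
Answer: 337653796/24381 ≈ 13849.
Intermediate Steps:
P(z, a) = 18 + 9*a + 9*z (P(z, a) = 18 + 9*(a + z) = 18 + (9*a + 9*z) = 18 + 9*a + 9*z)
f = 14880 (f = 15672 + (18 + 9*(-129) + 9*39) = 15672 + (18 - 1161 + 351) = 15672 - 792 = 14880)
H(N, v) = -6 (H(N, v) = 4 - 10 = -6)
(f - 1031) + (1333 + H(-29, 46))/(9847 + 14534) = (14880 - 1031) + (1333 - 6)/(9847 + 14534) = 13849 + 1327/24381 = 337653796/24381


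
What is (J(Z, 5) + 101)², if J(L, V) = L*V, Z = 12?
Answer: 25921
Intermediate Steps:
(J(Z, 5) + 101)² = (12*5 + 101)² = (60 + 101)² = 161² = 25921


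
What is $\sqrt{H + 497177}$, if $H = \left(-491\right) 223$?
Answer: $66 \sqrt{89} \approx 622.64$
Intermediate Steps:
$H = -109493$
$\sqrt{H + 497177} = \sqrt{-109493 + 497177} = \sqrt{387684} = 66 \sqrt{89}$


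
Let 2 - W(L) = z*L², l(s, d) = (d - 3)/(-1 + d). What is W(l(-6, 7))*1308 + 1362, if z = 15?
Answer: -4742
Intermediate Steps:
l(s, d) = (-3 + d)/(-1 + d)
W(L) = 2 - 15*L²
W(l(-6, 7))*1308 + 1362 = (2 - 15*(-3 + 7)²/(-1 + 7)²)*1308 + 1362 = (2 - 15*(4/6)²)*1308 + 1362 = (2 - 15*((⅙)*4)²)*1308 + 1362 = (2 - 15*(⅔)²)*1308 + 1362 = (2 - 15*4/9)*1308 + 1362 = (2 - 20/3)*1308 + 1362 = -14/3*1308 + 1362 = -6104 + 1362 = -4742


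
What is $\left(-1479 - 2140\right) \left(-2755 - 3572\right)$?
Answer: $22897413$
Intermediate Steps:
$\left(-1479 - 2140\right) \left(-2755 - 3572\right) = \left(-3619\right) \left(-6327\right) = 22897413$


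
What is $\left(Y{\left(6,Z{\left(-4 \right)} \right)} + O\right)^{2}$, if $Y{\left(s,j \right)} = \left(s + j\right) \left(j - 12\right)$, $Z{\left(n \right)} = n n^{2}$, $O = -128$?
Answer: $18318400$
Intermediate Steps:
$Z{\left(n \right)} = n^{3}$
$Y{\left(s,j \right)} = \left(-12 + j\right) \left(j + s\right)$ ($Y{\left(s,j \right)} = \left(j + s\right) \left(-12 + j\right) = \left(-12 + j\right) \left(j + s\right)$)
$\left(Y{\left(6,Z{\left(-4 \right)} \right)} + O\right)^{2} = \left(\left(\left(\left(-4\right)^{3}\right)^{2} - 12 \left(-4\right)^{3} - 72 + \left(-4\right)^{3} \cdot 6\right) - 128\right)^{2} = \left(\left(\left(-64\right)^{2} - -768 - 72 - 384\right) - 128\right)^{2} = \left(\left(4096 + 768 - 72 - 384\right) - 128\right)^{2} = \left(4408 - 128\right)^{2} = 4280^{2} = 18318400$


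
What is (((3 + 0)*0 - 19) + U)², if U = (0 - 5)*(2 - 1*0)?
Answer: 841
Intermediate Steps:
U = -10 (U = -5*(2 + 0) = -5*2 = -10)
(((3 + 0)*0 - 19) + U)² = (((3 + 0)*0 - 19) - 10)² = ((3*0 - 19) - 10)² = ((0 - 19) - 10)² = (-19 - 10)² = (-29)² = 841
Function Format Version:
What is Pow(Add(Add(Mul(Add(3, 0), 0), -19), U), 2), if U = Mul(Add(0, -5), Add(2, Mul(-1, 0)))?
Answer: 841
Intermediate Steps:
U = -10 (U = Mul(-5, Add(2, 0)) = Mul(-5, 2) = -10)
Pow(Add(Add(Mul(Add(3, 0), 0), -19), U), 2) = Pow(Add(Add(Mul(Add(3, 0), 0), -19), -10), 2) = Pow(Add(Add(Mul(3, 0), -19), -10), 2) = Pow(Add(Add(0, -19), -10), 2) = Pow(Add(-19, -10), 2) = Pow(-29, 2) = 841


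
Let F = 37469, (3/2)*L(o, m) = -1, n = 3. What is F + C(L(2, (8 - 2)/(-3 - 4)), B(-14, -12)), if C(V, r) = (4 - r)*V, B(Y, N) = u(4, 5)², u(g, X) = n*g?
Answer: 112687/3 ≈ 37562.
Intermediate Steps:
u(g, X) = 3*g
B(Y, N) = 144 (B(Y, N) = (3*4)² = 12² = 144)
L(o, m) = -⅔ (L(o, m) = (⅔)*(-1) = -⅔)
C(V, r) = V*(4 - r)
F + C(L(2, (8 - 2)/(-3 - 4)), B(-14, -12)) = 37469 - 2*(4 - 1*144)/3 = 37469 - 2*(4 - 144)/3 = 37469 - ⅔*(-140) = 37469 + 280/3 = 112687/3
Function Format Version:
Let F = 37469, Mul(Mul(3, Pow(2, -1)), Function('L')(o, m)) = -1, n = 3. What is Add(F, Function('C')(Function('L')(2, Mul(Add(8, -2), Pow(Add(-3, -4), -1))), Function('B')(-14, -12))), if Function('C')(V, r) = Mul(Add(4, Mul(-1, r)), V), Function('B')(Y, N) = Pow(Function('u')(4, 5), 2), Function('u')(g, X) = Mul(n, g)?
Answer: Rational(112687, 3) ≈ 37562.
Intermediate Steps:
Function('u')(g, X) = Mul(3, g)
Function('B')(Y, N) = 144 (Function('B')(Y, N) = Pow(Mul(3, 4), 2) = Pow(12, 2) = 144)
Function('L')(o, m) = Rational(-2, 3) (Function('L')(o, m) = Mul(Rational(2, 3), -1) = Rational(-2, 3))
Function('C')(V, r) = Mul(V, Add(4, Mul(-1, r)))
Add(F, Function('C')(Function('L')(2, Mul(Add(8, -2), Pow(Add(-3, -4), -1))), Function('B')(-14, -12))) = Add(37469, Mul(Rational(-2, 3), Add(4, Mul(-1, 144)))) = Add(37469, Mul(Rational(-2, 3), Add(4, -144))) = Add(37469, Mul(Rational(-2, 3), -140)) = Add(37469, Rational(280, 3)) = Rational(112687, 3)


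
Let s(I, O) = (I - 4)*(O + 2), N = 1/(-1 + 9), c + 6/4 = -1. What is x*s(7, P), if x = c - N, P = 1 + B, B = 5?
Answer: -63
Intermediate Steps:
c = -5/2 (c = -3/2 - 1 = -5/2 ≈ -2.5000)
N = ⅛ (N = 1/8 = ⅛ ≈ 0.12500)
P = 6 (P = 1 + 5 = 6)
s(I, O) = (-4 + I)*(2 + O)
x = -21/8 (x = -5/2 - 1*⅛ = -5/2 - ⅛ = -21/8 ≈ -2.6250)
x*s(7, P) = -21*(-8 - 4*6 + 2*7 + 7*6)/8 = -21*(-8 - 24 + 14 + 42)/8 = -21/8*24 = -63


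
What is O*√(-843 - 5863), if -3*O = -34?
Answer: 34*I*√6706/3 ≈ 928.09*I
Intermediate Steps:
O = 34/3 (O = -⅓*(-34) = 34/3 ≈ 11.333)
O*√(-843 - 5863) = 34*√(-843 - 5863)/3 = 34*√(-6706)/3 = 34*(I*√6706)/3 = 34*I*√6706/3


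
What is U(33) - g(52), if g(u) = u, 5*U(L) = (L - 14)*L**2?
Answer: 20431/5 ≈ 4086.2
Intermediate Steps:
U(L) = L**2*(-14 + L)/5 (U(L) = ((L - 14)*L**2)/5 = ((-14 + L)*L**2)/5 = (L**2*(-14 + L))/5 = L**2*(-14 + L)/5)
U(33) - g(52) = (1/5)*33**2*(-14 + 33) - 1*52 = (1/5)*1089*19 - 52 = 20691/5 - 52 = 20431/5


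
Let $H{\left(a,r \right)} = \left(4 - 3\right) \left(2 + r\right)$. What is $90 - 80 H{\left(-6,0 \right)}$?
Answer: $-70$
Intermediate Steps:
$H{\left(a,r \right)} = 2 + r$ ($H{\left(a,r \right)} = 1 \left(2 + r\right) = 2 + r$)
$90 - 80 H{\left(-6,0 \right)} = 90 - 80 \left(2 + 0\right) = 90 - 160 = -70$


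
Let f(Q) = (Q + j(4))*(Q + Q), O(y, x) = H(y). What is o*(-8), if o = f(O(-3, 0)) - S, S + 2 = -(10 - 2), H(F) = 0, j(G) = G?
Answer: -80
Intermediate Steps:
O(y, x) = 0
S = -10 (S = -2 - (10 - 2) = -2 - 1*8 = -2 - 8 = -10)
f(Q) = 2*Q*(4 + Q) (f(Q) = (Q + 4)*(Q + Q) = (4 + Q)*(2*Q) = 2*Q*(4 + Q))
o = 10 (o = 2*0*(4 + 0) - 1*(-10) = 2*0*4 + 10 = 0 + 10 = 10)
o*(-8) = 10*(-8) = -80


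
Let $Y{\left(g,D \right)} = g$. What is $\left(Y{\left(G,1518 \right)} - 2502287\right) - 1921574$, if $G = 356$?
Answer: $-4423505$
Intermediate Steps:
$\left(Y{\left(G,1518 \right)} - 2502287\right) - 1921574 = \left(356 - 2502287\right) - 1921574 = -2501931 - 1921574 = -4423505$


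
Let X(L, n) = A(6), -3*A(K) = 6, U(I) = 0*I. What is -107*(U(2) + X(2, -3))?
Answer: 214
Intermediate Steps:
U(I) = 0
A(K) = -2 (A(K) = -1/3*6 = -2)
X(L, n) = -2
-107*(U(2) + X(2, -3)) = -107*(0 - 2) = -107*(-2) = 214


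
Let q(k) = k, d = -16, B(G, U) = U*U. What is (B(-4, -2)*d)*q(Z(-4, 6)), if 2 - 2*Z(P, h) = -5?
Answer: -224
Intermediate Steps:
B(G, U) = U²
Z(P, h) = 7/2 (Z(P, h) = 1 - ½*(-5) = 1 + 5/2 = 7/2)
(B(-4, -2)*d)*q(Z(-4, 6)) = ((-2)²*(-16))*(7/2) = (4*(-16))*(7/2) = -64*7/2 = -224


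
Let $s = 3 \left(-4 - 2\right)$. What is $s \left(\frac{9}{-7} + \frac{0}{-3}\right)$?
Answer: $\frac{162}{7} \approx 23.143$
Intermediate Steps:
$s = -18$ ($s = 3 \left(-6\right) = -18$)
$s \left(\frac{9}{-7} + \frac{0}{-3}\right) = - 18 \left(\frac{9}{-7} + \frac{0}{-3}\right) = - 18 \left(9 \left(- \frac{1}{7}\right) + 0 \left(- \frac{1}{3}\right)\right) = - 18 \left(- \frac{9}{7} + 0\right) = \left(-18\right) \left(- \frac{9}{7}\right) = \frac{162}{7}$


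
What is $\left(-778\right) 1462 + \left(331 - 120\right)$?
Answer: $-1137225$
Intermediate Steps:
$\left(-778\right) 1462 + \left(331 - 120\right) = -1137436 + 211 = -1137225$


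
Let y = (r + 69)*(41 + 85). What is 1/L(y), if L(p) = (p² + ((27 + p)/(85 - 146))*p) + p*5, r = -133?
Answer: 61/3899443968 ≈ 1.5643e-8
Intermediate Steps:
y = -8064 (y = (-133 + 69)*(41 + 85) = -64*126 = -8064)
L(p) = p² + 5*p + p*(-27/61 - p/61) (L(p) = (p² + ((27 + p)/(-61))*p) + 5*p = (p² + ((27 + p)*(-1/61))*p) + 5*p = (p² + (-27/61 - p/61)*p) + 5*p = (p² + p*(-27/61 - p/61)) + 5*p = p² + 5*p + p*(-27/61 - p/61))
1/L(y) = 1/((2/61)*(-8064)*(139 + 30*(-8064))) = 1/((2/61)*(-8064)*(139 - 241920)) = 1/((2/61)*(-8064)*(-241781)) = 1/(3899443968/61) = 61/3899443968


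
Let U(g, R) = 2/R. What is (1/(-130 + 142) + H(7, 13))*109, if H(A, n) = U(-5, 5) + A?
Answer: 48941/60 ≈ 815.68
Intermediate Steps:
H(A, n) = ⅖ + A (H(A, n) = 2/5 + A = 2*(⅕) + A = ⅖ + A)
(1/(-130 + 142) + H(7, 13))*109 = (1/(-130 + 142) + (⅖ + 7))*109 = (1/12 + 37/5)*109 = (449/60)*109 = 48941/60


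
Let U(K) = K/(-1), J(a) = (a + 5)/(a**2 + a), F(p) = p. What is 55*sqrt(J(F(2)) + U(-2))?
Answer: 55*sqrt(114)/6 ≈ 97.873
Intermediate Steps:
J(a) = (5 + a)/(a + a**2)
U(K) = -K (U(K) = K*(-1) = -K)
55*sqrt(J(F(2)) + U(-2)) = 55*sqrt((5 + 2)/(2*(1 + 2)) - 1*(-2)) = 55*sqrt((1/2)*7/3 + 2) = 55*sqrt((1/2)*(1/3)*7 + 2) = 55*sqrt(7/6 + 2) = 55*sqrt(19/6) = 55*(sqrt(114)/6) = 55*sqrt(114)/6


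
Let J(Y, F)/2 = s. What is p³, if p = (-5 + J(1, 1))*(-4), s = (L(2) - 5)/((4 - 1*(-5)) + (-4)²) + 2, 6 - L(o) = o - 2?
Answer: 778688/15625 ≈ 49.836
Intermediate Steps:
L(o) = 8 - o (L(o) = 6 - (o - 2) = 6 - (-2 + o) = 6 + (2 - o) = 8 - o)
s = 51/25 (s = ((8 - 1*2) - 5)/((4 - 1*(-5)) + (-4)²) + 2 = ((8 - 2) - 5)/((4 + 5) + 16) + 2 = (6 - 5)/(9 + 16) + 2 = 1/25 + 2 = 51/25 ≈ 2.0400)
J(Y, F) = 102/25 (J(Y, F) = 2*(51/25) = 102/25)
p = 92/25 (p = (-5 + 102/25)*(-4) = -23/25*(-4) = 92/25 ≈ 3.6800)
p³ = (92/25)³ = 778688/15625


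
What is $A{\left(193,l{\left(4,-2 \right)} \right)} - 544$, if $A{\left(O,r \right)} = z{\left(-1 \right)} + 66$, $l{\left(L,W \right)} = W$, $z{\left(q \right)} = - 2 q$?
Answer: $-476$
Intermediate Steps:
$A{\left(O,r \right)} = 68$ ($A{\left(O,r \right)} = \left(-2\right) \left(-1\right) + 66 = 2 + 66 = 68$)
$A{\left(193,l{\left(4,-2 \right)} \right)} - 544 = 68 - 544 = -476$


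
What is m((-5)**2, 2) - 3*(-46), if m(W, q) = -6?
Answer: 132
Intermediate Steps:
m((-5)**2, 2) - 3*(-46) = -6 - 3*(-46) = -6 + 138 = 132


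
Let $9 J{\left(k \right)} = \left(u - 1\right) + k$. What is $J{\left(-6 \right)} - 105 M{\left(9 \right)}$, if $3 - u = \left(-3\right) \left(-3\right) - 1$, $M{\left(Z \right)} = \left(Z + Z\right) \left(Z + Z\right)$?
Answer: $- \frac{102064}{3} \approx -34021.0$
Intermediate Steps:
$M{\left(Z \right)} = 4 Z^{2}$ ($M{\left(Z \right)} = 2 Z 2 Z = 4 Z^{2}$)
$u = -5$ ($u = 3 - \left(\left(-3\right) \left(-3\right) - 1\right) = 3 - \left(9 - 1\right) = 3 - 8 = -5$)
$J{\left(k \right)} = - \frac{2}{3} + \frac{k}{9}$ ($J{\left(k \right)} = \frac{\left(-5 - 1\right) + k}{9} = \frac{-6 + k}{9} = - \frac{2}{3} + \frac{k}{9}$)
$J{\left(-6 \right)} - 105 M{\left(9 \right)} = \left(- \frac{2}{3} + \frac{1}{9} \left(-6\right)\right) - 105 \cdot 4 \cdot 9^{2} = \left(- \frac{2}{3} - \frac{2}{3}\right) - 105 \cdot 4 \cdot 81 = - \frac{4}{3} - 34020 = - \frac{102064}{3}$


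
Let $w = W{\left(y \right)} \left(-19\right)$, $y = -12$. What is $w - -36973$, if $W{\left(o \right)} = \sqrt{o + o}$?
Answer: $36973 - 38 i \sqrt{6} \approx 36973.0 - 93.081 i$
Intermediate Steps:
$W{\left(o \right)} = \sqrt{2} \sqrt{o}$ ($W{\left(o \right)} = \sqrt{2 o} = \sqrt{2} \sqrt{o}$)
$w = - 38 i \sqrt{6}$ ($w = \sqrt{2} \sqrt{-12} \left(-19\right) = \sqrt{2} \cdot 2 i \sqrt{3} \left(-19\right) = 2 i \sqrt{6} \left(-19\right) = - 38 i \sqrt{6} \approx - 93.081 i$)
$w - -36973 = - 38 i \sqrt{6} - -36973 = - 38 i \sqrt{6} + 36973 = 36973 - 38 i \sqrt{6}$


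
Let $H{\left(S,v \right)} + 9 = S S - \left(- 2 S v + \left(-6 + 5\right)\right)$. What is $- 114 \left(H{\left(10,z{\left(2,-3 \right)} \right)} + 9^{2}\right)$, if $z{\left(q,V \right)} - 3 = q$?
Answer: $-31122$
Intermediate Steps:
$z{\left(q,V \right)} = 3 + q$
$H{\left(S,v \right)} = -8 + S^{2} + 2 S v$ ($H{\left(S,v \right)} = -9 - \left(-1 + - 2 S v - S S\right) = -9 - \left(-1 - S^{2} - 2 S v\right) = -9 + \left(S^{2} + \left(1 + 2 S v\right)\right) = -9 + \left(1 + S^{2} + 2 S v\right) = -8 + S^{2} + 2 S v$)
$- 114 \left(H{\left(10,z{\left(2,-3 \right)} \right)} + 9^{2}\right) = - 114 \left(\left(-8 + 10^{2} + 2 \cdot 10 \left(3 + 2\right)\right) + 9^{2}\right) = - 114 \left(\left(-8 + 100 + 2 \cdot 10 \cdot 5\right) + 81\right) = - 114 \left(\left(-8 + 100 + 100\right) + 81\right) = - 114 \left(192 + 81\right) = \left(-114\right) 273 = -31122$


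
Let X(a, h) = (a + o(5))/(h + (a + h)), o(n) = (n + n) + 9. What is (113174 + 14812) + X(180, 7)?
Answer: 24829483/194 ≈ 1.2799e+5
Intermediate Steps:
o(n) = 9 + 2*n (o(n) = 2*n + 9 = 9 + 2*n)
X(a, h) = (19 + a)/(a + 2*h) (X(a, h) = (a + (9 + 2*5))/(h + (a + h)) = (a + (9 + 10))/(a + 2*h) = (a + 19)/(a + 2*h) = (19 + a)/(a + 2*h))
(113174 + 14812) + X(180, 7) = (113174 + 14812) + (19 + 180)/(180 + 2*7) = 127986 + 199/(180 + 14) = 127986 + 199/194 = 24829483/194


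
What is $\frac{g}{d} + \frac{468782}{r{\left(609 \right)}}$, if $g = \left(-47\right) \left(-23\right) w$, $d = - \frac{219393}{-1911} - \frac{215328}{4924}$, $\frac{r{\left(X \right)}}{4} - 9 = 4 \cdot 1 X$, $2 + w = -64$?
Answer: $- \frac{86837116025291}{90845241510} \approx -955.88$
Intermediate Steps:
$w = -66$ ($w = -2 - 64 = -66$)
$r{\left(X \right)} = 36 + 16 X$ ($r{\left(X \right)} = 36 + 4 \cdot 4 \cdot 1 X = 36 + 4 \cdot 4 X = 36 + 16 X$)
$d = \frac{55733277}{784147}$ ($d = \left(-219393\right) \left(- \frac{1}{1911}\right) - \frac{53832}{1231} = \frac{73131}{637} - \frac{53832}{1231} = \frac{55733277}{784147} \approx 71.075$)
$g = -71346$ ($g = \left(-47\right) \left(-23\right) \left(-66\right) = 1081 \left(-66\right) = -71346$)
$\frac{g}{d} + \frac{468782}{r{\left(609 \right)}} = - \frac{71346}{\frac{55733277}{784147}} + \frac{468782}{36 + 16 \cdot 609} = \left(-71346\right) \frac{784147}{55733277} + \frac{468782}{36 + 9744} = - \frac{18648583954}{18577759} + \frac{468782}{9780} = - \frac{18648583954}{18577759} + 468782 \cdot \frac{1}{9780} = - \frac{18648583954}{18577759} + \frac{234391}{4890} = - \frac{86837116025291}{90845241510}$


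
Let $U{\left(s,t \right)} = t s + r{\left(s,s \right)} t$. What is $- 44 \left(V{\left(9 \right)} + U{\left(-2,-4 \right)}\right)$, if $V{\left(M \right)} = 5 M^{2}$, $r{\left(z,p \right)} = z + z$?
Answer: $-18876$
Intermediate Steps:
$r{\left(z,p \right)} = 2 z$
$U{\left(s,t \right)} = 3 s t$ ($U{\left(s,t \right)} = t s + 2 s t = s t + 2 s t = 3 s t$)
$- 44 \left(V{\left(9 \right)} + U{\left(-2,-4 \right)}\right) = - 44 \left(5 \cdot 9^{2} + 3 \left(-2\right) \left(-4\right)\right) = - 44 \left(5 \cdot 81 + 24\right) = - 44 \left(405 + 24\right) = \left(-44\right) 429 = -18876$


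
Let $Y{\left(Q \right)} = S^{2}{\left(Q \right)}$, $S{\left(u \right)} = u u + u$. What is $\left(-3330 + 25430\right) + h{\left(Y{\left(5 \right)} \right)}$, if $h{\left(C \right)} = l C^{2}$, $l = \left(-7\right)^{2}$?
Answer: $39712100$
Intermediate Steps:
$S{\left(u \right)} = u + u^{2}$ ($S{\left(u \right)} = u^{2} + u = u + u^{2}$)
$l = 49$
$Y{\left(Q \right)} = Q^{2} \left(1 + Q\right)^{2}$ ($Y{\left(Q \right)} = \left(Q \left(1 + Q\right)\right)^{2} = Q^{2} \left(1 + Q\right)^{2}$)
$h{\left(C \right)} = 49 C^{2}$
$\left(-3330 + 25430\right) + h{\left(Y{\left(5 \right)} \right)} = \left(-3330 + 25430\right) + 49 \left(5^{2} \left(1 + 5\right)^{2}\right)^{2} = 22100 + 49 \left(25 \cdot 6^{2}\right)^{2} = 22100 + 49 \left(25 \cdot 36\right)^{2} = 22100 + 49 \cdot 900^{2} = 22100 + 49 \cdot 810000 = 22100 + 39690000 = 39712100$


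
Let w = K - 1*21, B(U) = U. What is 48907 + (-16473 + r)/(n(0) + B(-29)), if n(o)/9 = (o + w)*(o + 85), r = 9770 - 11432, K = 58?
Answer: 1382876197/28276 ≈ 48906.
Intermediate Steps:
w = 37 (w = 58 - 1*21 = 58 - 21 = 37)
r = -1662
n(o) = 9*(37 + o)*(85 + o) (n(o) = 9*((o + 37)*(o + 85)) = 9*((37 + o)*(85 + o)) = 9*(37 + o)*(85 + o))
48907 + (-16473 + r)/(n(0) + B(-29)) = 48907 + (-16473 - 1662)/((28305 + 9*0² + 1098*0) - 29) = 48907 - 18135/((28305 + 9*0 + 0) - 29) = 48907 - 18135/((28305 + 0 + 0) - 29) = 48907 - 18135/(28305 - 29) = 48907 - 18135/28276 = 1382876197/28276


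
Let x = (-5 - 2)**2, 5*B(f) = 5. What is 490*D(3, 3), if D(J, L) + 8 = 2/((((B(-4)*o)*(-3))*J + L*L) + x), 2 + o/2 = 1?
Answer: -74235/19 ≈ -3907.1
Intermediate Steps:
o = -2 (o = -4 + 2*1 = -4 + 2 = -2)
B(f) = 1 (B(f) = (1/5)*5 = 1)
x = 49 (x = (-7)**2 = 49)
D(J, L) = -8 + 2/(49 + L**2 + 6*J) (D(J, L) = -8 + 2/((((1*(-2))*(-3))*J + L*L) + 49) = -8 + 2/(((-2*(-3))*J + L**2) + 49) = -8 + 2/((6*J + L**2) + 49) = -8 + 2/((L**2 + 6*J) + 49) = -8 + 2/(49 + L**2 + 6*J))
490*D(3, 3) = 490*(2*(-195 - 24*3 - 4*3**2)/(49 + 3**2 + 6*3)) = 490*(2*(-195 - 72 - 4*9)/(49 + 9 + 18)) = 490*(2*(-195 - 72 - 36)/76) = 490*(2*(1/76)*(-303)) = 490*(-303/38) = -74235/19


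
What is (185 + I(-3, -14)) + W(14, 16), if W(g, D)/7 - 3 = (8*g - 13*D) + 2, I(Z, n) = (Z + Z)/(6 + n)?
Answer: -1805/4 ≈ -451.25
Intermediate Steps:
I(Z, n) = 2*Z/(6 + n) (I(Z, n) = (2*Z)/(6 + n) = 2*Z/(6 + n))
W(g, D) = 35 - 91*D + 56*g (W(g, D) = 21 + 7*((8*g - 13*D) + 2) = 21 + 7*((-13*D + 8*g) + 2) = 21 + 7*(2 - 13*D + 8*g) = 21 + (14 - 91*D + 56*g) = 35 - 91*D + 56*g)
(185 + I(-3, -14)) + W(14, 16) = (185 + 2*(-3)/(6 - 14)) + (35 - 91*16 + 56*14) = (185 + 2*(-3)/(-8)) + (35 - 1456 + 784) = (185 + 2*(-3)*(-⅛)) - 637 = (185 + ¾) - 637 = 743/4 - 637 = -1805/4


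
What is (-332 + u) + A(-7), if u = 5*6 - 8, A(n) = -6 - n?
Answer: -309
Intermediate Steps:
u = 22 (u = 30 - 8 = 22)
(-332 + u) + A(-7) = (-332 + 22) + (-6 - 1*(-7)) = -310 + (-6 + 7) = -310 + 1 = -309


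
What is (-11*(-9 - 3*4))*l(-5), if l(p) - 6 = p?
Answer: 231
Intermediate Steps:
l(p) = 6 + p
(-11*(-9 - 3*4))*l(-5) = (-11*(-9 - 3*4))*(6 - 5) = -11*(-9 - 1*12)*1 = -11*(-9 - 12)*1 = -11*(-21)*1 = 231*1 = 231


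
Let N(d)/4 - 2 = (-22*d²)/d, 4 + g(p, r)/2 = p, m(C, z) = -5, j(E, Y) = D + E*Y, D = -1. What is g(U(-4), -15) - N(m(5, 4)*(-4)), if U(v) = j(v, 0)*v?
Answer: 1752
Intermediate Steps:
j(E, Y) = -1 + E*Y
U(v) = -v (U(v) = (-1 + v*0)*v = (-1 + 0)*v = -v)
g(p, r) = -8 + 2*p
N(d) = 8 - 88*d (N(d) = 8 + 4*((-22*d²)/d) = 8 + 4*(-22*d) = 8 - 88*d)
g(U(-4), -15) - N(m(5, 4)*(-4)) = (-8 + 2*(-1*(-4))) - (8 - (-440)*(-4)) = (-8 + 2*4) - (8 - 88*20) = (-8 + 8) - (8 - 1760) = 0 - 1*(-1752) = 0 + 1752 = 1752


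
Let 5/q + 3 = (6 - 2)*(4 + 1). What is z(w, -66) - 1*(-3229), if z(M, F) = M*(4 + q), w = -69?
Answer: 49856/17 ≈ 2932.7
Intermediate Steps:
q = 5/17 (q = 5/(-3 + (6 - 2)*(4 + 1)) = 5/(-3 + 4*5) = 5/(-3 + 20) = 5/17 ≈ 0.29412)
z(M, F) = 73*M/17 (z(M, F) = M*(4 + 5/17) = M*(73/17) = 73*M/17)
z(w, -66) - 1*(-3229) = (73/17)*(-69) - 1*(-3229) = -5037/17 + 3229 = 49856/17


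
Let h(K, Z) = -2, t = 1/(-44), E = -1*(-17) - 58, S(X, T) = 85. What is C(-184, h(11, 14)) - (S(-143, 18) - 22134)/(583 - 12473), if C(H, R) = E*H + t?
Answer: 1972868497/261580 ≈ 7542.1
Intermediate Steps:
E = -41 (E = 17 - 58 = -41)
t = -1/44 ≈ -0.022727
C(H, R) = -1/44 - 41*H (C(H, R) = -41*H - 1/44 = -1/44 - 41*H)
C(-184, h(11, 14)) - (S(-143, 18) - 22134)/(583 - 12473) = (-1/44 - 41*(-184)) - (85 - 22134)/(583 - 12473) = (-1/44 + 7544) - (-22049)/(-11890) = 331935/44 - (-22049)*(-1)/11890 = 331935/44 - 1*22049/11890 = 331935/44 - 22049/11890 = 1972868497/261580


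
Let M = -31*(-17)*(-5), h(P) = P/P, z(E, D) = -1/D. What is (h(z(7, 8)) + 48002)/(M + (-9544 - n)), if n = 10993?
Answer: -16001/7724 ≈ -2.0716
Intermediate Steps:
h(P) = 1
M = -2635 (M = 527*(-5) = -2635)
(h(z(7, 8)) + 48002)/(M + (-9544 - n)) = (1 + 48002)/(-2635 + (-9544 - 1*10993)) = 48003/(-2635 + (-9544 - 10993)) = 48003/(-2635 - 20537) = 48003/(-23172) = 48003*(-1/23172) = -16001/7724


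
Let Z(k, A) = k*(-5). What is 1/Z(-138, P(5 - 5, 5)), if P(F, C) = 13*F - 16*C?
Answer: 1/690 ≈ 0.0014493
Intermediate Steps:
P(F, C) = -16*C + 13*F
Z(k, A) = -5*k
1/Z(-138, P(5 - 5, 5)) = 1/(-5*(-138)) = 1/690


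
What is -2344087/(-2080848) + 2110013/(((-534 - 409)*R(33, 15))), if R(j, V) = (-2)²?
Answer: -1095443608715/1962239664 ≈ -558.26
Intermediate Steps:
R(j, V) = 4
-2344087/(-2080848) + 2110013/(((-534 - 409)*R(33, 15))) = -2344087/(-2080848) + 2110013/(((-534 - 409)*4)) = -2344087*(-1/2080848) + 2110013/((-943*4)) = 2344087/2080848 + 2110013/(-3772) = 2344087/2080848 + 2110013*(-1/3772) = 2344087/2080848 - 2110013/3772 = -1095443608715/1962239664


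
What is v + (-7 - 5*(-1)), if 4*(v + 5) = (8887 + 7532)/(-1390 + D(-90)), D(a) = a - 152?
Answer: -20705/2176 ≈ -9.5152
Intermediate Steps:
D(a) = -152 + a
v = -16353/2176 (v = -5 + ((8887 + 7532)/(-1390 + (-152 - 90)))/4 = -5 + (16419/(-1390 - 242))/4 = -5 + (16419/(-1632))/4 = -5 + (16419*(-1/1632))/4 = -5 + (1/4)*(-5473/544) = -5 - 5473/2176 = -16353/2176 ≈ -7.5152)
v + (-7 - 5*(-1)) = -16353/2176 + (-7 - 5*(-1)) = -16353/2176 + (-7 + 5) = -16353/2176 - 2 = -20705/2176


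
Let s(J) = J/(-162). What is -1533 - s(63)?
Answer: -27587/18 ≈ -1532.6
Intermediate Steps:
s(J) = -J/162 (s(J) = J*(-1/162) = -J/162)
-1533 - s(63) = -1533 - (-1)*63/162 = -1533 - 1*(-7/18) = -1533 + 7/18 = -27587/18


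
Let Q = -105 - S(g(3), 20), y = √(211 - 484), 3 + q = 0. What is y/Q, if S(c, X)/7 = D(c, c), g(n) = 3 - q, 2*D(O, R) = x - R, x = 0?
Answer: -I*√273/84 ≈ -0.1967*I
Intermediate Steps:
q = -3 (q = -3 + 0 = -3)
D(O, R) = -R/2 (D(O, R) = (0 - R)/2 = (-R)/2 = -R/2)
g(n) = 6 (g(n) = 3 - 1*(-3) = 3 + 3 = 6)
S(c, X) = -7*c/2 (S(c, X) = 7*(-c/2) = -7*c/2)
y = I*√273 (y = √(-273) = I*√273 ≈ 16.523*I)
Q = -84 (Q = -105 - (-7)*6/2 = -105 - 1*(-21) = -105 + 21 = -84)
y/Q = (I*√273)/(-84) = (I*√273)*(-1/84) = -I*√273/84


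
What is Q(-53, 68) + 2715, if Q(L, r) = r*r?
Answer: 7339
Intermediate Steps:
Q(L, r) = r²
Q(-53, 68) + 2715 = 68² + 2715 = 4624 + 2715 = 7339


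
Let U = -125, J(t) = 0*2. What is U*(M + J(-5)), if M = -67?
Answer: 8375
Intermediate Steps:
J(t) = 0
U*(M + J(-5)) = -125*(-67 + 0) = -125*(-67) = 8375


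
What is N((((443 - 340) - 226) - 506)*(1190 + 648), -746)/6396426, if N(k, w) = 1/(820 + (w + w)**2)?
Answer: 1/14244098716584 ≈ 7.0204e-14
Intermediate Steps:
N(k, w) = 1/(820 + 4*w**2) (N(k, w) = 1/(820 + (2*w)**2) = 1/(820 + 4*w**2))
N((((443 - 340) - 226) - 506)*(1190 + 648), -746)/6396426 = (1/(4*(205 + (-746)**2)))/6396426 = (1/(4*(205 + 556516)))*(1/6396426) = ((1/4)/556721)*(1/6396426) = ((1/4)*(1/556721))*(1/6396426) = (1/2226884)*(1/6396426) = 1/14244098716584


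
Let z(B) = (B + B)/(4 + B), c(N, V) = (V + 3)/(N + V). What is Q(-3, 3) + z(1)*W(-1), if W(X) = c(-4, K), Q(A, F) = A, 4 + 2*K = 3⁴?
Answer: -869/345 ≈ -2.5188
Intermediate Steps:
K = 77/2 (K = -2 + (½)*3⁴ = -2 + (½)*81 = -2 + 81/2 = 77/2 ≈ 38.500)
c(N, V) = (3 + V)/(N + V)
W(X) = 83/69 (W(X) = (3 + 77/2)/(-4 + 77/2) = (83/2)/(69/2) = (2/69)*(83/2) = 83/69)
z(B) = 2*B/(4 + B) (z(B) = (2*B)/(4 + B) = 2*B/(4 + B))
Q(-3, 3) + z(1)*W(-1) = -3 + (2*1/(4 + 1))*(83/69) = -3 + (2*1/5)*(83/69) = -3 + (2*1*(⅕))*(83/69) = -3 + (⅖)*(83/69) = -3 + 166/345 = -869/345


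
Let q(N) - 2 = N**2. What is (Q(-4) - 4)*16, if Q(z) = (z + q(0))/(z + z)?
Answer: -60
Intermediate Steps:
q(N) = 2 + N**2
Q(z) = (2 + z)/(2*z) (Q(z) = (z + (2 + 0**2))/(z + z) = (z + (2 + 0))/((2*z)) = (z + 2)*(1/(2*z)) = (2 + z)*(1/(2*z)) = (2 + z)/(2*z))
(Q(-4) - 4)*16 = ((1/2)*(2 - 4)/(-4) - 4)*16 = ((1/2)*(-1/4)*(-2) - 4)*16 = (1/4 - 4)*16 = -15/4*16 = -60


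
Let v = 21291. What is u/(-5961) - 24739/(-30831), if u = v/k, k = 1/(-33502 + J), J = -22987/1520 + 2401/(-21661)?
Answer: 241465777363700906729/2017007758089840 ≈ 1.1971e+5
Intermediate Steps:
J = -501570927/32924720 (J = -22987*1/1520 + 2401*(-1/21661) = -22987/1520 - 2401/21661 = -501570927/32924720 ≈ -15.234)
k = -32924720/1103545540367 (k = 1/(-33502 - 501570927/32924720) = 1/(-1103545540367/32924720) = -32924720/1103545540367 ≈ -2.9835e-5)
u = -23495588099953797/32924720 (u = 21291/(-32924720/1103545540367) = 21291*(-1103545540367/32924720) = -23495588099953797/32924720 ≈ -7.1362e+8)
u/(-5961) - 24739/(-30831) = -23495588099953797/32924720/(-5961) - 24739/(-30831) = -23495588099953797/32924720*(-1/5961) - 24739*(-1/30831) = 7831862699984599/65421418640 + 24739/30831 = 241465777363700906729/2017007758089840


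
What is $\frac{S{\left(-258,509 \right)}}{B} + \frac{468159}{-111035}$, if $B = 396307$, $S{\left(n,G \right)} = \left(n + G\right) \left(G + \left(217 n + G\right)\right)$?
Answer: $- \frac{1717481030693}{44003947745} \approx -39.03$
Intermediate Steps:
$S{\left(n,G \right)} = \left(G + n\right) \left(2 G + 217 n\right)$ ($S{\left(n,G \right)} = \left(G + n\right) \left(G + \left(G + 217 n\right)\right) = \left(G + n\right) \left(2 G + 217 n\right)$)
$\frac{S{\left(-258,509 \right)}}{B} + \frac{468159}{-111035} = \frac{2 \cdot 509^{2} + 217 \left(-258\right)^{2} + 219 \cdot 509 \left(-258\right)}{396307} + \frac{468159}{-111035} = \left(2 \cdot 259081 + 217 \cdot 66564 - 28759518\right) \frac{1}{396307} + 468159 \left(- \frac{1}{111035}\right) = \left(518162 + 14444388 - 28759518\right) \frac{1}{396307} - \frac{468159}{111035} = \left(-13796968\right) \frac{1}{396307} - \frac{468159}{111035} = - \frac{13796968}{396307} - \frac{468159}{111035} = - \frac{1717481030693}{44003947745}$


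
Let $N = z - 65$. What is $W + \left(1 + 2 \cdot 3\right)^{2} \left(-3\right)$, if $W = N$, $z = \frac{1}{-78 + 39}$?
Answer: $- \frac{8269}{39} \approx -212.03$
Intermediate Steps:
$z = - \frac{1}{39}$ ($z = \frac{1}{-39} = - \frac{1}{39} \approx -0.025641$)
$N = - \frac{2536}{39}$ ($N = - \frac{1}{39} - 65 = - \frac{2536}{39} \approx -65.026$)
$W = - \frac{2536}{39} \approx -65.026$
$W + \left(1 + 2 \cdot 3\right)^{2} \left(-3\right) = - \frac{2536}{39} + \left(1 + 2 \cdot 3\right)^{2} \left(-3\right) = - \frac{2536}{39} + \left(1 + 6\right)^{2} \left(-3\right) = - \frac{2536}{39} + 7^{2} \left(-3\right) = - \frac{2536}{39} + 49 \left(-3\right) = - \frac{2536}{39} - 147 = - \frac{8269}{39}$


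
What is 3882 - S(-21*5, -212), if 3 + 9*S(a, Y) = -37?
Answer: 34978/9 ≈ 3886.4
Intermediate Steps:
S(a, Y) = -40/9 (S(a, Y) = -⅓ + (⅑)*(-37) = -⅓ - 37/9 = -40/9)
3882 - S(-21*5, -212) = 3882 - 1*(-40/9) = 3882 + 40/9 = 34978/9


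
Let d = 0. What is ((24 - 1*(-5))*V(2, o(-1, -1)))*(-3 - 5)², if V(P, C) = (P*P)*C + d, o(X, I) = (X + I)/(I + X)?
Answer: 7424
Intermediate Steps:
o(X, I) = 1 (o(X, I) = (I + X)/(I + X) = 1)
V(P, C) = C*P² (V(P, C) = (P*P)*C + 0 = P²*C + 0 = C*P² + 0 = C*P²)
((24 - 1*(-5))*V(2, o(-1, -1)))*(-3 - 5)² = ((24 - 1*(-5))*(1*2²))*(-3 - 5)² = ((24 + 5)*(1*4))*(-8)² = (29*4)*64 = 116*64 = 7424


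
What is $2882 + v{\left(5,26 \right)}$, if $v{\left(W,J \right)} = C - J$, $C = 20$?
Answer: $2876$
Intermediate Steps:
$v{\left(W,J \right)} = 20 - J$
$2882 + v{\left(5,26 \right)} = 2882 + \left(20 - 26\right) = 2882 - 6 = 2876$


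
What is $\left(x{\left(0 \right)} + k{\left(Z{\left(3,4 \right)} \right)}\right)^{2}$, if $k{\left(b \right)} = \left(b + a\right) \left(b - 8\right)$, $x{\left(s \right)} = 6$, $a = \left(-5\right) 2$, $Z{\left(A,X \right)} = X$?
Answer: $900$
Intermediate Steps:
$a = -10$
$k{\left(b \right)} = \left(-10 + b\right) \left(-8 + b\right)$ ($k{\left(b \right)} = \left(b - 10\right) \left(b - 8\right) = \left(-10 + b\right) \left(-8 + b\right)$)
$\left(x{\left(0 \right)} + k{\left(Z{\left(3,4 \right)} \right)}\right)^{2} = \left(6 + \left(80 + 4^{2} - 72\right)\right)^{2} = \left(6 + \left(80 + 16 - 72\right)\right)^{2} = \left(6 + 24\right)^{2} = 30^{2} = 900$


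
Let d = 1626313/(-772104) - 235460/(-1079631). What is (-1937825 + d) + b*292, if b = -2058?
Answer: -705426929939267509/277862471208 ≈ -2.5388e+6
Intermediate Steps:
d = -524672774221/277862471208 (d = 1626313*(-1/772104) - 235460*(-1/1079631) = -1626313/772104 + 235460/1079631 = -524672774221/277862471208 ≈ -1.8882)
(-1937825 + d) + b*292 = (-1937825 - 524672774221/277862471208) - 2058*292 = -538449367941416821/277862471208 - 600936 = -705426929939267509/277862471208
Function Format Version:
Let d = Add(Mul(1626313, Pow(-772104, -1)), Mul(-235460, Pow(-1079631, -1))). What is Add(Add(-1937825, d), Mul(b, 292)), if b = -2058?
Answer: Rational(-705426929939267509, 277862471208) ≈ -2.5388e+6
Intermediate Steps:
d = Rational(-524672774221, 277862471208) (d = Add(Mul(1626313, Rational(-1, 772104)), Mul(-235460, Rational(-1, 1079631))) = Add(Rational(-1626313, 772104), Rational(235460, 1079631)) = Rational(-524672774221, 277862471208) ≈ -1.8882)
Add(Add(-1937825, d), Mul(b, 292)) = Add(Add(-1937825, Rational(-524672774221, 277862471208)), Mul(-2058, 292)) = Add(Rational(-538449367941416821, 277862471208), -600936) = Rational(-705426929939267509, 277862471208)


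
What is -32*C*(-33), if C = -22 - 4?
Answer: -27456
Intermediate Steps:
C = -26
-32*C*(-33) = -32*(-26)*(-33) = 832*(-33) = -27456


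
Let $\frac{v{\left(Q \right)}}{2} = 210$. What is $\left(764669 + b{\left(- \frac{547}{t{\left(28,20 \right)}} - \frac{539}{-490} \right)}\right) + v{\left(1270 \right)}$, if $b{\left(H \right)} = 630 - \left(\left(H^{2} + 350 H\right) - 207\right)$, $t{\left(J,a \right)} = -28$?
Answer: $\frac{14862242279}{19600} \approx 7.5828 \cdot 10^{5}$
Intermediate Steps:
$v{\left(Q \right)} = 420$ ($v{\left(Q \right)} = 2 \cdot 210 = 420$)
$b{\left(H \right)} = 837 - H^{2} - 350 H$ ($b{\left(H \right)} = 630 - \left(-207 + H^{2} + 350 H\right) = 837 - H^{2} - 350 H$)
$\left(764669 + b{\left(- \frac{547}{t{\left(28,20 \right)}} - \frac{539}{-490} \right)}\right) + v{\left(1270 \right)} = \left(764669 - \left(-837 + \left(- \frac{547}{-28} - \frac{539}{-490}\right)^{2} + 350 \left(- \frac{547}{-28} - \frac{539}{-490}\right)\right)\right) + 420 = \left(764669 - \left(-837 + \left(\left(-547\right) \left(- \frac{1}{28}\right) - - \frac{11}{10}\right)^{2} + 350 \left(\left(-547\right) \left(- \frac{1}{28}\right) - - \frac{11}{10}\right)\right)\right) + 420 = \left(764669 - \left(-837 + \left(\frac{547}{28} + \frac{11}{10}\right)^{2} + 350 \left(\frac{547}{28} + \frac{11}{10}\right)\right)\right) + 420 = \left(764669 - \frac{133502121}{19600}\right) + 420 = \frac{14854010279}{19600} + 420 = \frac{14862242279}{19600}$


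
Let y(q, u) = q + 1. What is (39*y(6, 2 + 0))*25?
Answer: 6825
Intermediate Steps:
y(q, u) = 1 + q
(39*y(6, 2 + 0))*25 = (39*(1 + 6))*25 = (39*7)*25 = 273*25 = 6825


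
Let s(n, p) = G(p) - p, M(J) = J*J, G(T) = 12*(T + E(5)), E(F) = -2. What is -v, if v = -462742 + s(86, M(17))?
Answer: 459587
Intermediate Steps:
G(T) = -24 + 12*T (G(T) = 12*(T - 2) = 12*(-2 + T) = -24 + 12*T)
M(J) = J**2
s(n, p) = -24 + 11*p (s(n, p) = (-24 + 12*p) - p = -24 + 11*p)
v = -459587 (v = -462742 + (-24 + 11*17**2) = -462742 + (-24 + 11*289) = -462742 + (-24 + 3179) = -462742 + 3155 = -459587)
-v = -1*(-459587) = 459587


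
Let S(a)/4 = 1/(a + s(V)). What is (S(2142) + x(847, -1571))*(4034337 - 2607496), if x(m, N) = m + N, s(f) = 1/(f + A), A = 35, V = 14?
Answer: -108425818810920/104959 ≈ -1.0330e+9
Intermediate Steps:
s(f) = 1/(35 + f) (s(f) = 1/(f + 35) = 1/(35 + f))
x(m, N) = N + m
S(a) = 4/(1/49 + a) (S(a) = 4/(a + 1/(35 + 14)) = 4/(a + 1/49) = 4/(1/49 + a))
(S(2142) + x(847, -1571))*(4034337 - 2607496) = (196/(1 + 49*2142) + (-1571 + 847))*(4034337 - 2607496) = (196/(1 + 104958) - 724)*1426841 = (196/104959 - 724)*1426841 = -75990120/104959*1426841 = -108425818810920/104959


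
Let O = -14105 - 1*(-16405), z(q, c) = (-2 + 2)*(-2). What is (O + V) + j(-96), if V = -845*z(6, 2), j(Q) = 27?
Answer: 2327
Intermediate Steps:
z(q, c) = 0 (z(q, c) = 0*(-2) = 0)
O = 2300 (O = -14105 + 16405 = 2300)
V = 0 (V = -845*0 = 0)
(O + V) + j(-96) = (2300 + 0) + 27 = 2300 + 27 = 2327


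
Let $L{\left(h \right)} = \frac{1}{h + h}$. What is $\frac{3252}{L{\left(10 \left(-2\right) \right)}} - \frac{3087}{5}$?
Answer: $- \frac{653487}{5} \approx -1.307 \cdot 10^{5}$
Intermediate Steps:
$L{\left(h \right)} = \frac{1}{2 h}$
$\frac{3252}{L{\left(10 \left(-2\right) \right)}} - \frac{3087}{5} = \frac{3252}{\frac{1}{2} \frac{1}{10 \left(-2\right)}} - \frac{3087}{5} = \frac{3252}{\frac{1}{2} \frac{1}{-20}} - \frac{3087}{5} = \frac{3252}{\frac{1}{2} \left(- \frac{1}{20}\right)} - \frac{3087}{5} = \frac{3252}{- \frac{1}{40}} - \frac{3087}{5} = 3252 \left(-40\right) - \frac{3087}{5} = -130080 - \frac{3087}{5} = - \frac{653487}{5}$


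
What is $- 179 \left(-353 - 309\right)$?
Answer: $118498$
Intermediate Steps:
$- 179 \left(-353 - 309\right) = \left(-179\right) \left(-662\right) = 118498$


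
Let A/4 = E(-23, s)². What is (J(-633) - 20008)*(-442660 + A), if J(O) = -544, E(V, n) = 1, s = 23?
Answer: 9097466112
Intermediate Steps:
A = 4 (A = 4*1² = 4*1 = 4)
(J(-633) - 20008)*(-442660 + A) = (-544 - 20008)*(-442660 + 4) = -20552*(-442656) = 9097466112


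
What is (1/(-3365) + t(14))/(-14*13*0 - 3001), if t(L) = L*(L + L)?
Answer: -1319079/10098365 ≈ -0.13062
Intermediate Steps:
t(L) = 2*L² (t(L) = L*(2*L) = 2*L²)
(1/(-3365) + t(14))/(-14*13*0 - 3001) = (1/(-3365) + 2*14²)/(-14*13*0 - 3001) = (-1/3365 + 2*196)/(-182*0 - 3001) = (-1/3365 + 392)/(0 - 3001) = (1319079/3365)/(-3001) = (1319079/3365)*(-1/3001) = -1319079/10098365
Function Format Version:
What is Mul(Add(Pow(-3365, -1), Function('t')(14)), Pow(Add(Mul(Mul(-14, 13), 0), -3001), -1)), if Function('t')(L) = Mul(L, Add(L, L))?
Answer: Rational(-1319079, 10098365) ≈ -0.13062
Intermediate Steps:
Function('t')(L) = Mul(2, Pow(L, 2)) (Function('t')(L) = Mul(L, Mul(2, L)) = Mul(2, Pow(L, 2)))
Mul(Add(Pow(-3365, -1), Function('t')(14)), Pow(Add(Mul(Mul(-14, 13), 0), -3001), -1)) = Mul(Add(Pow(-3365, -1), Mul(2, Pow(14, 2))), Pow(Add(Mul(Mul(-14, 13), 0), -3001), -1)) = Mul(Add(Rational(-1, 3365), Mul(2, 196)), Pow(Add(Mul(-182, 0), -3001), -1)) = Mul(Add(Rational(-1, 3365), 392), Pow(Add(0, -3001), -1)) = Mul(Rational(1319079, 3365), Pow(-3001, -1)) = Mul(Rational(1319079, 3365), Rational(-1, 3001)) = Rational(-1319079, 10098365)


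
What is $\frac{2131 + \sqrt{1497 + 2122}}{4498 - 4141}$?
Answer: $\frac{2131}{357} + \frac{\sqrt{3619}}{357} \approx 6.1377$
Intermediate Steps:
$\frac{2131 + \sqrt{1497 + 2122}}{4498 - 4141} = \frac{2131 + \sqrt{3619}}{357} = \left(2131 + \sqrt{3619}\right) \frac{1}{357} = \frac{2131}{357} + \frac{\sqrt{3619}}{357}$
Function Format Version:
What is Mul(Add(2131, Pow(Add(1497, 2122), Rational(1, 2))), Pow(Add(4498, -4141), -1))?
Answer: Add(Rational(2131, 357), Mul(Rational(1, 357), Pow(3619, Rational(1, 2)))) ≈ 6.1377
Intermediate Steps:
Mul(Add(2131, Pow(Add(1497, 2122), Rational(1, 2))), Pow(Add(4498, -4141), -1)) = Mul(Add(2131, Pow(3619, Rational(1, 2))), Pow(357, -1)) = Mul(Add(2131, Pow(3619, Rational(1, 2))), Rational(1, 357)) = Add(Rational(2131, 357), Mul(Rational(1, 357), Pow(3619, Rational(1, 2))))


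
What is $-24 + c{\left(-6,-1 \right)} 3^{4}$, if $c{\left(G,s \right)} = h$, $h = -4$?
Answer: $-348$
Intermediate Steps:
$c{\left(G,s \right)} = -4$
$-24 + c{\left(-6,-1 \right)} 3^{4} = -24 - 4 \cdot 3^{4} = -24 - 324 = -348$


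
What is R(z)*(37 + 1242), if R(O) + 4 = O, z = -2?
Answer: -7674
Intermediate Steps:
R(O) = -4 + O
R(z)*(37 + 1242) = (-4 - 2)*(37 + 1242) = -6*1279 = -7674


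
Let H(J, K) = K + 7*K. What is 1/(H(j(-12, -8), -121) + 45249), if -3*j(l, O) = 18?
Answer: 1/44281 ≈ 2.2583e-5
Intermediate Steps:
j(l, O) = -6 (j(l, O) = -⅓*18 = -6)
H(J, K) = 8*K
1/(H(j(-12, -8), -121) + 45249) = 1/(8*(-121) + 45249) = 1/(-968 + 45249) = 1/44281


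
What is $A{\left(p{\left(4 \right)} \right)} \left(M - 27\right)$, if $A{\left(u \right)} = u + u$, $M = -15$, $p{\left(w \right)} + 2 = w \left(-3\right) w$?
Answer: $4200$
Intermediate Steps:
$p{\left(w \right)} = -2 - 3 w^{2}$ ($p{\left(w \right)} = -2 + w \left(-3\right) w = -2 + - 3 w w = -2 - 3 w^{2}$)
$A{\left(u \right)} = 2 u$
$A{\left(p{\left(4 \right)} \right)} \left(M - 27\right) = 2 \left(-2 - 3 \cdot 4^{2}\right) \left(-15 - 27\right) = 2 \left(-2 - 48\right) \left(-42\right) = 2 \left(-50\right) \left(-42\right) = \left(-100\right) \left(-42\right) = 4200$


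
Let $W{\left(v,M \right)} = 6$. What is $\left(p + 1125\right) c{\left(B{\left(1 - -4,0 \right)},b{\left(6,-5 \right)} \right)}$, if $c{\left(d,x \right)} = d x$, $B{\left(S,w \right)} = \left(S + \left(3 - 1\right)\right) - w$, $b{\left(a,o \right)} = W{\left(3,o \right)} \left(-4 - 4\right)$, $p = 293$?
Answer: $-476448$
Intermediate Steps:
$b{\left(a,o \right)} = -48$ ($b{\left(a,o \right)} = 6 \left(-4 - 4\right) = 6 \left(-8\right) = -48$)
$B{\left(S,w \right)} = 2 + S - w$ ($B{\left(S,w \right)} = \left(S + 2\right) - w = \left(2 + S\right) - w = 2 + S - w$)
$\left(p + 1125\right) c{\left(B{\left(1 - -4,0 \right)},b{\left(6,-5 \right)} \right)} = \left(293 + 1125\right) \left(2 + \left(1 - -4\right) - 0\right) \left(-48\right) = 1418 \left(2 + \left(1 + 4\right) + 0\right) \left(-48\right) = 1418 \left(2 + 5 + 0\right) \left(-48\right) = 1418 \cdot 7 \left(-48\right) = 1418 \left(-336\right) = -476448$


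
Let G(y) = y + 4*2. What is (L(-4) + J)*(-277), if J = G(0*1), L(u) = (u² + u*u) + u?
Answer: -9972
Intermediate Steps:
L(u) = u + 2*u² (L(u) = (u² + u²) + u = 2*u² + u = u + 2*u²)
G(y) = 8 + y (G(y) = y + 8 = 8 + y)
J = 8 (J = 8 + 0*1 = 8 + 0 = 8)
(L(-4) + J)*(-277) = (-4*(1 + 2*(-4)) + 8)*(-277) = (-4*(1 - 8) + 8)*(-277) = (-4*(-7) + 8)*(-277) = (28 + 8)*(-277) = 36*(-277) = -9972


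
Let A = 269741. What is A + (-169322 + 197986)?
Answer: 298405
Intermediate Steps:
A + (-169322 + 197986) = 269741 + (-169322 + 197986) = 269741 + 28664 = 298405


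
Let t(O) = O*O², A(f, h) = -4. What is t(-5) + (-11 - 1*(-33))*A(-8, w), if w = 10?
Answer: -213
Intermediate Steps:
t(O) = O³
t(-5) + (-11 - 1*(-33))*A(-8, w) = (-5)³ + (-11 - 1*(-33))*(-4) = -125 + (-11 + 33)*(-4) = -125 + 22*(-4) = -125 - 88 = -213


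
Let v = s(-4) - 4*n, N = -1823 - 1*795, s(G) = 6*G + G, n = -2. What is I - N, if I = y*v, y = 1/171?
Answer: 447658/171 ≈ 2617.9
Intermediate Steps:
s(G) = 7*G
N = -2618 (N = -1823 - 795 = -2618)
v = -20 (v = 7*(-4) - 4*(-2) = -28 + 8 = -20)
y = 1/171 ≈ 0.0058480
I = -20/171 (I = (1/171)*(-20) = -20/171 ≈ -0.11696)
I - N = -20/171 - 1*(-2618) = -20/171 + 2618 = 447658/171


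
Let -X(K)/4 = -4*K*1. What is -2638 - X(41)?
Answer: -3294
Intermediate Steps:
X(K) = 16*K (X(K) = -4*(-4*K) = -(-16)*K = 16*K)
-2638 - X(41) = -2638 - 16*41 = -2638 - 1*656 = -2638 - 656 = -3294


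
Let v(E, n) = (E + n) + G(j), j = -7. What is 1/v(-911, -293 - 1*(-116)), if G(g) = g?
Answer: -1/1095 ≈ -0.00091324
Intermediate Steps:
v(E, n) = -7 + E + n (v(E, n) = (E + n) - 7 = -7 + E + n)
1/v(-911, -293 - 1*(-116)) = 1/(-7 - 911 + (-293 - 1*(-116))) = 1/(-7 - 911 + (-293 + 116)) = 1/(-7 - 911 - 177) = 1/(-1095) = -1/1095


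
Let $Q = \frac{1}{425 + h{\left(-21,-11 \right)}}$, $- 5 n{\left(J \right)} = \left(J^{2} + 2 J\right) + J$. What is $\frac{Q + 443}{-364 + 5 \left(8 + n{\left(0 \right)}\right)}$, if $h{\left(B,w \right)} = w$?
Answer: $- \frac{183403}{134136} \approx -1.3673$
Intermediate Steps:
$n{\left(J \right)} = - \frac{3 J}{5} - \frac{J^{2}}{5}$ ($n{\left(J \right)} = - \frac{\left(J^{2} + 2 J\right) + J}{5} = - \frac{J^{2} + 3 J}{5} = - \frac{3 J}{5} - \frac{J^{2}}{5}$)
$Q = \frac{1}{414}$ ($Q = \frac{1}{425 - 11} = \frac{1}{414} \approx 0.0024155$)
$\frac{Q + 443}{-364 + 5 \left(8 + n{\left(0 \right)}\right)} = \frac{\frac{1}{414} + 443}{-364 + 5 \left(8 - 0 \left(3 + 0\right)\right)} = \frac{183403}{414 \left(-364 + 5 \left(8 - 0 \cdot 3\right)\right)} = \frac{183403}{414 \left(-364 + 5 \left(8 + 0\right)\right)} = \frac{183403}{414 \left(-364 + 5 \cdot 8\right)} = \frac{183403}{414 \left(-364 + 40\right)} = \frac{183403}{414 \left(-324\right)} = \frac{183403}{414} \left(- \frac{1}{324}\right) = - \frac{183403}{134136}$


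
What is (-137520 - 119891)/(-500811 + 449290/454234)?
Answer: 58462414087/113742467242 ≈ 0.51399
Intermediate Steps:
(-137520 - 119891)/(-500811 + 449290/454234) = -257411/(-500811 + 449290*(1/454234)) = -257411/(-500811 + 224645/227117) = -257411/(-113742467242/227117) = -257411*(-227117/113742467242) = 58462414087/113742467242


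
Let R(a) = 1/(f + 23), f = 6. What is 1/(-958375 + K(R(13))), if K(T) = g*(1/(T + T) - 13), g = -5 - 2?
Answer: -2/1916771 ≈ -1.0434e-6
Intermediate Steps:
g = -7
R(a) = 1/29 (R(a) = 1/(6 + 23) = 1/29)
K(T) = 91 - 7/(2*T) (K(T) = -7*(1/(T + T) - 13) = -7*(1/(2*T) - 13) = -7*(-13 + 1/(2*T)) = 91 - 7/(2*T))
1/(-958375 + K(R(13))) = 1/(-958375 + (91 - 7/(2*1/29))) = 1/(-958375 + (91 - 7/2*29)) = 1/(-958375 + (91 - 203/2)) = 1/(-958375 - 21/2) = 1/(-1916771/2) = -2/1916771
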